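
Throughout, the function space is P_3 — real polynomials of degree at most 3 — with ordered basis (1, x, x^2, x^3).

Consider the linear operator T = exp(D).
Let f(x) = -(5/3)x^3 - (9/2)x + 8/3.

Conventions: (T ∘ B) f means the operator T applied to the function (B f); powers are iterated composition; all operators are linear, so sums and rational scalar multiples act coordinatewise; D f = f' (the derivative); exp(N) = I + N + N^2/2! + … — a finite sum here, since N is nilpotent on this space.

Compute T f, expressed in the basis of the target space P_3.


order-1 term: -5x^2 - 9/2
order-2 term: -5x
order-3 term: -5/3
the series for exp(D) f terminates at order 3
exp(D) f = -(5/3)x^3 - 5x^2 - (19/2)x - 7/2

g(x) = -(5/3)x^3 - 5x^2 - (19/2)x - 7/2


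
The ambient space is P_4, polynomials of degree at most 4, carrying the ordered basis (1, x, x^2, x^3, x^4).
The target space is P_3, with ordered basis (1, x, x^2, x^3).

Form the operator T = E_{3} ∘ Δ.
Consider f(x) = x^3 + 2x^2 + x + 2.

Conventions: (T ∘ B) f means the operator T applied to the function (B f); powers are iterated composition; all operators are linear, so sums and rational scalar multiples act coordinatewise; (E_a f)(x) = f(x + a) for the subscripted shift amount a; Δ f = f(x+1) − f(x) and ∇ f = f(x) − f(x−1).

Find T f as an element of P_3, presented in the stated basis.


the result is g(x) = 3x^2 + 25x + 52

Δ f = 3x^2 + 7x + 4
E_{3} Δ f = 3x^2 + 25x + 52


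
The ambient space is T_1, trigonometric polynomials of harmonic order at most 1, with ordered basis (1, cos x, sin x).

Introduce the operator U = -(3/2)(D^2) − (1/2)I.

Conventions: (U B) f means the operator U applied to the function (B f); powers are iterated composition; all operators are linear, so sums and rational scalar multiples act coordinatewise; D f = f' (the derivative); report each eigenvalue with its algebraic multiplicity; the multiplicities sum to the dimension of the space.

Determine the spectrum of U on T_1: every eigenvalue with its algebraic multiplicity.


λ = -1/2 (multiplicity 1), λ = 1 (multiplicity 2)

image of 1: -1/2
image of cos x: cos x
image of sin x: sin x
the matrix is diagonal; its diagonal is (-1/2, 1, 1)
for a triangular matrix the eigenvalues are the diagonal entries, with algebraic multiplicity their repetition count


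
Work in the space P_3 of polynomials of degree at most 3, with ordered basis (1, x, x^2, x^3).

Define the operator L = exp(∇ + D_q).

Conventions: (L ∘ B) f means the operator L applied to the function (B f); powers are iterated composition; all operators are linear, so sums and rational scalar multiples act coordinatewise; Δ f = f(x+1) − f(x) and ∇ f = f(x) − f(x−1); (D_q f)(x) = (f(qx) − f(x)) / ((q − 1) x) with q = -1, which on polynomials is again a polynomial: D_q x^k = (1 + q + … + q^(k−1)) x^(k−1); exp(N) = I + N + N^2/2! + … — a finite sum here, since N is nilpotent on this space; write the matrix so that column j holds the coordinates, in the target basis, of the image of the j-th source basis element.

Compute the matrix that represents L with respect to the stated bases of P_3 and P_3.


image of 1: 1
image of x: x + 2
image of x^2: x^2 + 2x + 1
image of x^3: x^3 + 4x^2 + x - 4/3
each image's coordinates form column j of the matrix

the matrix is [[1, 2, 1, -4/3]; [0, 1, 2, 1]; [0, 0, 1, 4]; [0, 0, 0, 1]] (rows listed top to bottom)


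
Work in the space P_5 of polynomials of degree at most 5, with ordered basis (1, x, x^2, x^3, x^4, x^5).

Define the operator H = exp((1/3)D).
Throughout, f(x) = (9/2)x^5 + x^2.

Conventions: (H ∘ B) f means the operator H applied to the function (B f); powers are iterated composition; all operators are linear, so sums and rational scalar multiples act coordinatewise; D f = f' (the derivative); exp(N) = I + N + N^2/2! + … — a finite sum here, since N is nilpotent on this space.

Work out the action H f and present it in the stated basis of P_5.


the image equals g(x) = (9/2)x^5 + (15/2)x^4 + 5x^3 + (8/3)x^2 + (17/18)x + 7/54

order-1 term: (15/2)x^4 + (2/3)x
order-2 term: 5x^3 + 1/9
order-3 term: (5/3)x^2
order-4 term: (5/18)x
order-5 term: 1/54
the series for exp((1/3)D) f terminates at order 5
exp((1/3)D) f = (9/2)x^5 + (15/2)x^4 + 5x^3 + (8/3)x^2 + (17/18)x + 7/54


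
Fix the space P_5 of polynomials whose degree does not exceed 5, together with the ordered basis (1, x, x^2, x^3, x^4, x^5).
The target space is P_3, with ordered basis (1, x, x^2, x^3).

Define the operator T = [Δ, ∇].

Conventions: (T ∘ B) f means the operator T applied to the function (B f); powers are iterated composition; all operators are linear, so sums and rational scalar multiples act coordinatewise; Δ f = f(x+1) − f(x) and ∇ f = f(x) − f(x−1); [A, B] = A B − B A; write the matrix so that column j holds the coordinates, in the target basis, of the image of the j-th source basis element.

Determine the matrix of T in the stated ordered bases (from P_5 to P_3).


image of 1: 0
image of x: 0
image of x^2: 0
image of x^3: 0
image of x^4: 0
image of x^5: 0
each image's coordinates form column j of the matrix

the matrix is [[0, 0, 0, 0, 0, 0]; [0, 0, 0, 0, 0, 0]; [0, 0, 0, 0, 0, 0]; [0, 0, 0, 0, 0, 0]] (rows listed top to bottom)


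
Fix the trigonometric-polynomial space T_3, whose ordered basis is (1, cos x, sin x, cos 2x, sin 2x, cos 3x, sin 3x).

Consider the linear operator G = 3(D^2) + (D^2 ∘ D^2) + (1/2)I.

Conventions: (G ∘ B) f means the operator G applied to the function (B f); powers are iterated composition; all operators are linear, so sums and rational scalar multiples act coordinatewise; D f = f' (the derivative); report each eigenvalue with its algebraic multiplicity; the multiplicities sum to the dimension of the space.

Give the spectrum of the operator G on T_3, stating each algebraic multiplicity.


λ = -3/2 (multiplicity 2), λ = 1/2 (multiplicity 1), λ = 9/2 (multiplicity 2), λ = 109/2 (multiplicity 2)

image of 1: 1/2
image of cos x: -(3/2)cos x
image of sin x: -(3/2)sin x
image of cos 2x: (9/2)cos 2x
image of sin 2x: (9/2)sin 2x
image of cos 3x: (109/2)cos 3x
image of sin 3x: (109/2)sin 3x
the matrix is diagonal; its diagonal is (1/2, -3/2, -3/2, 9/2, 9/2, 109/2, 109/2)
for a triangular matrix the eigenvalues are the diagonal entries, with algebraic multiplicity their repetition count


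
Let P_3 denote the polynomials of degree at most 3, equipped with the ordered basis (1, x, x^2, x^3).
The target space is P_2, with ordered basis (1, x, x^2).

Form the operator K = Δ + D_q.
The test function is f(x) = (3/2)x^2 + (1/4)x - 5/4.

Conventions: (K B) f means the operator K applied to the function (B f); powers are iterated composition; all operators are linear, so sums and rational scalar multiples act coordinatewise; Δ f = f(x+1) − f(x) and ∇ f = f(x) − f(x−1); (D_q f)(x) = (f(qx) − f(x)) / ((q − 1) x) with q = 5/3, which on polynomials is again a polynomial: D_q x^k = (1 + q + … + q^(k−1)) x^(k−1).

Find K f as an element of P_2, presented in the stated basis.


Δ f = 3x + 7/4
D_q f = 4x + 1/4
(Δ + D_q) f = 7x + 2

the result is g(x) = 7x + 2


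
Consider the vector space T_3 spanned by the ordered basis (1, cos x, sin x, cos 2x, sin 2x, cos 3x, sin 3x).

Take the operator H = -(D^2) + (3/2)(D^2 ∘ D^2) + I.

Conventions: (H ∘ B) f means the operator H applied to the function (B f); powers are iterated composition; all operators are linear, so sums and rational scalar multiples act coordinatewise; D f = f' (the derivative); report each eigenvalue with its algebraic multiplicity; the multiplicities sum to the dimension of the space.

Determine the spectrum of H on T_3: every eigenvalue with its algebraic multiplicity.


λ = 1 (multiplicity 1), λ = 7/2 (multiplicity 2), λ = 29 (multiplicity 2), λ = 263/2 (multiplicity 2)

image of 1: 1
image of cos x: (7/2)cos x
image of sin x: (7/2)sin x
image of cos 2x: 29cos 2x
image of sin 2x: 29sin 2x
image of cos 3x: (263/2)cos 3x
image of sin 3x: (263/2)sin 3x
the matrix is diagonal; its diagonal is (1, 7/2, 7/2, 29, 29, 263/2, 263/2)
for a triangular matrix the eigenvalues are the diagonal entries, with algebraic multiplicity their repetition count


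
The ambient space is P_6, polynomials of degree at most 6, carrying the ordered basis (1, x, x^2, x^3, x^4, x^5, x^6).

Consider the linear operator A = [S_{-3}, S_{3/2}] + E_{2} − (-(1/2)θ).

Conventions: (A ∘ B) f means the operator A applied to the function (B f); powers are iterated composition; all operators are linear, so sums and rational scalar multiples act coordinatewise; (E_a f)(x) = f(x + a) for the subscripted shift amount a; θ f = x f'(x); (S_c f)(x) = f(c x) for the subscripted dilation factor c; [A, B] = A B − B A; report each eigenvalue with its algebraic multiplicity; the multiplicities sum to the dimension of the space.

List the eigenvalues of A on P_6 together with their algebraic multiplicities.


image of 1: 1
image of x: (3/2)x + 2
image of x^2: 2x^2 + 4x + 4
image of x^3: (5/2)x^3 + 6x^2 + 12x + 8
image of x^4: 3x^4 + 8x^3 + 24x^2 + 32x + 16
image of x^5: (7/2)x^5 + 10x^4 + 40x^3 + 80x^2 + 80x + 32
image of x^6: 4x^6 + 12x^5 + 60x^4 + 160x^3 + 240x^2 + 192x + 64
the matrix is upper triangular; its diagonal is (1, 3/2, 2, 5/2, 3, 7/2, 4)
for a triangular matrix the eigenvalues are the diagonal entries, with algebraic multiplicity their repetition count

λ = 1 (multiplicity 1), λ = 3/2 (multiplicity 1), λ = 2 (multiplicity 1), λ = 5/2 (multiplicity 1), λ = 3 (multiplicity 1), λ = 7/2 (multiplicity 1), λ = 4 (multiplicity 1)


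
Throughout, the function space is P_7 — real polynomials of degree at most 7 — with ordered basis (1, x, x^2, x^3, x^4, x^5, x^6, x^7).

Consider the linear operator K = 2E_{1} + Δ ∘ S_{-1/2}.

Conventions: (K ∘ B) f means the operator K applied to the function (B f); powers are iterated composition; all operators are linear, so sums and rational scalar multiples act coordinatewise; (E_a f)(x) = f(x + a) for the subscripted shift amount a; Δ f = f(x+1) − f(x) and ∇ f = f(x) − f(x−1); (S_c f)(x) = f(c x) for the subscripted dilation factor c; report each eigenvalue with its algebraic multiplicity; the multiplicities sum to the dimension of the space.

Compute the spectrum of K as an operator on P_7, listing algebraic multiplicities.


λ = 2 (multiplicity 8)

image of 1: 2
image of x: 2x + 3/2
image of x^2: 2x^2 + (9/2)x + 9/4
image of x^3: 2x^3 + (45/8)x^2 + (45/8)x + 15/8
image of x^4: 2x^4 + (33/4)x^3 + (99/8)x^2 + (33/4)x + 33/16
image of x^5: 2x^5 + (315/32)x^4 + (315/16)x^3 + (315/16)x^2 + (315/32)x + 63/32
image of x^6: 2x^6 + (387/32)x^5 + (1935/64)x^4 + (645/16)x^3 + (1935/64)x^2 + (387/32)x + 129/64
image of x^7: 2x^7 + (1785/128)x^6 + (5355/128)x^5 + (8925/128)x^4 + (8925/128)x^3 + (5355/128)x^2 + (1785/128)x + 255/128
the matrix is upper triangular; its diagonal is (2, 2, 2, 2, 2, 2, 2, 2)
for a triangular matrix the eigenvalues are the diagonal entries, with algebraic multiplicity their repetition count


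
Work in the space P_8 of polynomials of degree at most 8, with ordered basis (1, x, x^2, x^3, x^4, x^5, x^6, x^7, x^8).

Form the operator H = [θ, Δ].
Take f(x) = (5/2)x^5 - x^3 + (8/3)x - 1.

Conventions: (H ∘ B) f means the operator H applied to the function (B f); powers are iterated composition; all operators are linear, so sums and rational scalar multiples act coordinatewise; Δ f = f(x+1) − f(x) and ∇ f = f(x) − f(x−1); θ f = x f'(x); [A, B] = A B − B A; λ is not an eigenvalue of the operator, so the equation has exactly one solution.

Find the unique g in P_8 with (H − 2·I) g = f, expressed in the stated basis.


g(x) = -(5/4)x^5 + (25/8)x^4 + (27/4)x^3 - (81/8)x^2 - (425/24)x + 299/48

write g with unknown coordinates in the stated basis and equate coefficients in (H − 2·I) g = f
solving from the highest basis element down gives g = -(5/4)x^5 + (25/8)x^4 + (27/4)x^3 - (81/8)x^2 - (425/24)x + 299/48
check: H g = (25/4)x^4 + (25/2)x^3 - (81/4)x^2 - (131/4)x + 275/24
so H g − 2·g = (5/2)x^5 - x^3 + (8/3)x - 1 = f ✓


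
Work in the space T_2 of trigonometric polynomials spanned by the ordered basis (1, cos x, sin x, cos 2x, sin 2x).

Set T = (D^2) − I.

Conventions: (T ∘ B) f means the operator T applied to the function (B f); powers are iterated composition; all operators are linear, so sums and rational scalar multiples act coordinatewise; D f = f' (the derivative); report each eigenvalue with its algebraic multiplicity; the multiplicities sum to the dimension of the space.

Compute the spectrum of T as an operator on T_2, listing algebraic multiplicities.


image of 1: -1
image of cos x: -2cos x
image of sin x: -2sin x
image of cos 2x: -5cos 2x
image of sin 2x: -5sin 2x
the matrix is diagonal; its diagonal is (-1, -2, -2, -5, -5)
for a triangular matrix the eigenvalues are the diagonal entries, with algebraic multiplicity their repetition count

λ = -5 (multiplicity 2), λ = -2 (multiplicity 2), λ = -1 (multiplicity 1)


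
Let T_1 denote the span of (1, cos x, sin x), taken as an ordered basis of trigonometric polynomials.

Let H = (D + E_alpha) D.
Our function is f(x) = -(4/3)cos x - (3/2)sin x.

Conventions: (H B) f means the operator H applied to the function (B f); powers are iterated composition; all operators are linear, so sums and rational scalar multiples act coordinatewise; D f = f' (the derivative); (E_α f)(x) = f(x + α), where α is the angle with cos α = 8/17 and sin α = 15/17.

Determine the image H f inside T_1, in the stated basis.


D f = -(3/2)cos x + (4/3)sin x
D D f = (4/3)cos x + (3/2)sin x
E_alpha D f = (8/17)cos x + (199/102)sin x
(D + E_alpha) D f = (92/51)cos x + (176/51)sin x

the image equals g(x) = (92/51)cos x + (176/51)sin x


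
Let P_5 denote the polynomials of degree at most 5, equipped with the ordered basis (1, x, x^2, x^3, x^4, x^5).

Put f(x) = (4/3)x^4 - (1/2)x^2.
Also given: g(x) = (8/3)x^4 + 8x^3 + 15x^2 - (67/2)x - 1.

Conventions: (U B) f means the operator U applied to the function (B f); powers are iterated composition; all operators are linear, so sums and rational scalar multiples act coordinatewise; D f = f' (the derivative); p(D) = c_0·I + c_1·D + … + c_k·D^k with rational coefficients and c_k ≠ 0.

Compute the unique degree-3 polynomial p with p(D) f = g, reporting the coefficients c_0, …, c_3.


D^0 f = (4/3)x^4 - (1/2)x^2
D^1 f = (16/3)x^3 - x
D^2 f = 16x^2 - 1
D^3 f = 32x
matching coefficients of g against c_0 f + c_1 Df + … from the top degree down determines the c_i
solution: c_0 = 2, c_1 = 3/2, c_2 = 1, c_3 = -1

c_0 = 2, c_1 = 3/2, c_2 = 1, c_3 = -1


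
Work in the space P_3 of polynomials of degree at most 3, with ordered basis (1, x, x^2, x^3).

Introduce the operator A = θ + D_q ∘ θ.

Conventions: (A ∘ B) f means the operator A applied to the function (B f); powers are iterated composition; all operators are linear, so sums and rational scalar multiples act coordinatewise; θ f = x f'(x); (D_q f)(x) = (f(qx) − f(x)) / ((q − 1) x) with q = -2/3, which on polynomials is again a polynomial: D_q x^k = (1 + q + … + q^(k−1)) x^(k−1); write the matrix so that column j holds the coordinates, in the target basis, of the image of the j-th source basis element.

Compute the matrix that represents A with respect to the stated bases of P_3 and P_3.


image of 1: 0
image of x: x + 1
image of x^2: 2x^2 + (2/3)x
image of x^3: 3x^3 + (7/3)x^2
each image's coordinates form column j of the matrix

the matrix is [[0, 1, 0, 0]; [0, 1, 2/3, 0]; [0, 0, 2, 7/3]; [0, 0, 0, 3]] (rows listed top to bottom)


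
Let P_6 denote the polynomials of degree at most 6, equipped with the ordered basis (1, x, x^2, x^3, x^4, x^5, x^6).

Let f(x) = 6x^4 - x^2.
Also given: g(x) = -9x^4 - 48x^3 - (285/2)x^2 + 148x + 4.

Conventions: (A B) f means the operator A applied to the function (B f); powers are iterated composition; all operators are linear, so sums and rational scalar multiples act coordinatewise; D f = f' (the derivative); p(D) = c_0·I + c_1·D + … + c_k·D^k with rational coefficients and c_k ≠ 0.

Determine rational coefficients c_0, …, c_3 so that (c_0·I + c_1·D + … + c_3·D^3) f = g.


D^0 f = 6x^4 - x^2
D^1 f = 24x^3 - 2x
D^2 f = 72x^2 - 2
D^3 f = 144x
matching coefficients of g against c_0 f + c_1 Df + … from the top degree down determines the c_i
solution: c_0 = -3/2, c_1 = -2, c_2 = -2, c_3 = 1

c_0 = -3/2, c_1 = -2, c_2 = -2, c_3 = 1


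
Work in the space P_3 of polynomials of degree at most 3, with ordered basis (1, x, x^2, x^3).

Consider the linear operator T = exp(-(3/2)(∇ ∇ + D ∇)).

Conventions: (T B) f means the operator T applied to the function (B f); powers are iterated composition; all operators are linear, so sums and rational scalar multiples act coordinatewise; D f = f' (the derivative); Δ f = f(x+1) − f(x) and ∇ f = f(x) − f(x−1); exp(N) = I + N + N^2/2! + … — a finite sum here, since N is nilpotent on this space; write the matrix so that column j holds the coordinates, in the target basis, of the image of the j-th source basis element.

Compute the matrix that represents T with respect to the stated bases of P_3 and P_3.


image of 1: 1
image of x: x
image of x^2: x^2 - 6
image of x^3: x^3 - 18x + 27/2
each image's coordinates form column j of the matrix

the matrix is [[1, 0, -6, 27/2]; [0, 1, 0, -18]; [0, 0, 1, 0]; [0, 0, 0, 1]] (rows listed top to bottom)


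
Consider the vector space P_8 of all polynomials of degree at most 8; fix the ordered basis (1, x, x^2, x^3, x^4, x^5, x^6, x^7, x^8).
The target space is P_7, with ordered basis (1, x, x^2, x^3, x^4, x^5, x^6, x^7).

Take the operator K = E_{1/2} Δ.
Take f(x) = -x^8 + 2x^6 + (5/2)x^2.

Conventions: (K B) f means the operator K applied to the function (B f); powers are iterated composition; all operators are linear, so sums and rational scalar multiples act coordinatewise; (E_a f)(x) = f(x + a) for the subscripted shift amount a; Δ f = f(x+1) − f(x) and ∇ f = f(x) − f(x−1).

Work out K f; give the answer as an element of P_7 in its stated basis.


the result is g(x) = -8x^7 - 56x^6 - 170x^5 - 290x^4 - (587/2)x^3 - (337/2)x^2 - (327/8)x + 17/8

Δ f = -8x^7 - 28x^6 - 44x^5 - 40x^4 - 16x^3 + 2x^2 + 9x + 7/2
E_{1/2} Δ f = -8x^7 - 56x^6 - 170x^5 - 290x^4 - (587/2)x^3 - (337/2)x^2 - (327/8)x + 17/8


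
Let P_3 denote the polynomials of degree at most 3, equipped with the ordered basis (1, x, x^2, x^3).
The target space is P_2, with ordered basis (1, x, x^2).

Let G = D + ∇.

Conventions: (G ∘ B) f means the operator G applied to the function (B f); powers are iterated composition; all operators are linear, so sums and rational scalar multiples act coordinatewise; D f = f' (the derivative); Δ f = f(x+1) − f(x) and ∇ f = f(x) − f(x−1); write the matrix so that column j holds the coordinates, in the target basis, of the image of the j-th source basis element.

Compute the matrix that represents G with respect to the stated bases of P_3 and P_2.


image of 1: 0
image of x: 2
image of x^2: 4x - 1
image of x^3: 6x^2 - 3x + 1
each image's coordinates form column j of the matrix

the matrix is [[0, 2, -1, 1]; [0, 0, 4, -3]; [0, 0, 0, 6]] (rows listed top to bottom)


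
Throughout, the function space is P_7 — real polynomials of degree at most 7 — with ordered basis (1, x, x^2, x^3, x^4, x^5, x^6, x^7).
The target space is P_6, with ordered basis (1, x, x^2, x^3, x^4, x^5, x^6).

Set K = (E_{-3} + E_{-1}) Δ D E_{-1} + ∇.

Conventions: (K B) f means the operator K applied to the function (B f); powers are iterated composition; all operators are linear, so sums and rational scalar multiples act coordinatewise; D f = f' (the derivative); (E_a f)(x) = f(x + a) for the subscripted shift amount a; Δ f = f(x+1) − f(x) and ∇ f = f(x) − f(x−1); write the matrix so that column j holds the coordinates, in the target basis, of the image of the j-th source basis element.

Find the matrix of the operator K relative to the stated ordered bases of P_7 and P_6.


image of 1: 0
image of x: 1
image of x^2: 2x + 3
image of x^3: 3x^2 + 9x - 29
image of x^4: 4x^3 + 18x^2 - 116x + 175
image of x^5: 5x^4 + 30x^3 - 290x^2 + 875x - 949
image of x^6: 6x^5 + 45x^4 - 580x^3 + 2625x^2 - 5694x + 4871
image of x^7: 7x^6 + 63x^5 - 1015x^4 + 6125x^3 - 19929x^2 + 34097x - 24009
each image's coordinates form column j of the matrix

the matrix is [[0, 1, 3, -29, 175, -949, 4871, -24009]; [0, 0, 2, 9, -116, 875, -5694, 34097]; [0, 0, 0, 3, 18, -290, 2625, -19929]; [0, 0, 0, 0, 4, 30, -580, 6125]; [0, 0, 0, 0, 0, 5, 45, -1015]; [0, 0, 0, 0, 0, 0, 6, 63]; [0, 0, 0, 0, 0, 0, 0, 7]] (rows listed top to bottom)


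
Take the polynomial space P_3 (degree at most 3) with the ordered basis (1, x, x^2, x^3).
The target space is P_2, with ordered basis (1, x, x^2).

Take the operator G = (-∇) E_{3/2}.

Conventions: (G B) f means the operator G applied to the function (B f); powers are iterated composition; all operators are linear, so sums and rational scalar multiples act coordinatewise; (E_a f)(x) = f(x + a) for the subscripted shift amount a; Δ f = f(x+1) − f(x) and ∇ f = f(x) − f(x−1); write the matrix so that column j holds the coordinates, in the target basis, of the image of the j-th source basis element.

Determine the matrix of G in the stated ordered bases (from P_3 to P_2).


the matrix is [[0, -1, -2, -13/4]; [0, 0, -2, -6]; [0, 0, 0, -3]] (rows listed top to bottom)

image of 1: 0
image of x: -1
image of x^2: -2x - 2
image of x^3: -3x^2 - 6x - 13/4
each image's coordinates form column j of the matrix


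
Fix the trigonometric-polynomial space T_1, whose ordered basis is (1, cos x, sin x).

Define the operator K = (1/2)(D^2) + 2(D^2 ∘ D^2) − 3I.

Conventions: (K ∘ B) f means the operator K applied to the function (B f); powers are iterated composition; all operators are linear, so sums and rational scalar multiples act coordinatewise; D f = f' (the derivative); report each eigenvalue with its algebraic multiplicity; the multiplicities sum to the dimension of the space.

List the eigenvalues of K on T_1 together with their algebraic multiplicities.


λ = -3 (multiplicity 1), λ = -3/2 (multiplicity 2)

image of 1: -3
image of cos x: -(3/2)cos x
image of sin x: -(3/2)sin x
the matrix is diagonal; its diagonal is (-3, -3/2, -3/2)
for a triangular matrix the eigenvalues are the diagonal entries, with algebraic multiplicity their repetition count


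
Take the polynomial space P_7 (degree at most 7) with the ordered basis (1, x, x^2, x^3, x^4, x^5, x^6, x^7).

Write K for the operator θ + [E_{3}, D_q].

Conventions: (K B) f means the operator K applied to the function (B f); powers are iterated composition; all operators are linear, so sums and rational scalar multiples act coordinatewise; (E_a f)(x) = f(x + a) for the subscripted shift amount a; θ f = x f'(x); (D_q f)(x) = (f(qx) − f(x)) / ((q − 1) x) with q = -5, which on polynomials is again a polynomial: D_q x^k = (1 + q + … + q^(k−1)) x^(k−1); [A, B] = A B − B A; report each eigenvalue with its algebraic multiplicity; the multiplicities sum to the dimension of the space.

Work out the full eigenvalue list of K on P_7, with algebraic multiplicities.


λ = 0 (multiplicity 1), λ = 1 (multiplicity 1), λ = 2 (multiplicity 1), λ = 3 (multiplicity 1), λ = 4 (multiplicity 1), λ = 5 (multiplicity 1), λ = 6 (multiplicity 1), λ = 7 (multiplicity 1)

image of 1: 0
image of x: x
image of x^2: 2x^2 - 18
image of x^3: 3x^3 + 162x + 162
image of x^4: 4x^4 - 1188x^2 - 2592x - 2916
image of x^5: 5x^5 + 7812x^3 + 26244x^2 + 57348x + 41796
image of x^6: 6x^6 - 48438x^4 - 220320x^3 - 714420x^2 - 1049760x - 634230
image of x^7: 7x^7 + 289062x^5 + 1659366x^4 + 7129620x^3 + 15760980x^2 + 19005030x + 9487206
the matrix is upper triangular; its diagonal is (0, 1, 2, 3, 4, 5, 6, 7)
for a triangular matrix the eigenvalues are the diagonal entries, with algebraic multiplicity their repetition count


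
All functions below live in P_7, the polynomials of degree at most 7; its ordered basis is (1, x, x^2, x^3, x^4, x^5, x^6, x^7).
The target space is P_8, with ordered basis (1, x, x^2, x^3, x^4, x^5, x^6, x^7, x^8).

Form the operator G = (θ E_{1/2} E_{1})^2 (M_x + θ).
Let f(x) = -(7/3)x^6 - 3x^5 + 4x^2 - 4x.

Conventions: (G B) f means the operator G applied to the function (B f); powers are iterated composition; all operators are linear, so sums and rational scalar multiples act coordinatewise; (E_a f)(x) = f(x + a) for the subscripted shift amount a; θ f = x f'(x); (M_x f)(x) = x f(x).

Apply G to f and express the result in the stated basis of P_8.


M_x f = -(7/3)x^7 - 3x^6 + 4x^3 - 4x^2
θ f = -14x^6 - 15x^5 + 8x^2 - 4x
(M_x + θ) f = -(7/3)x^7 - 17x^6 - 15x^5 + 4x^3 + 4x^2 - 4x
E_{1} (M_x + θ) f = -(7/3)x^7 - (100/3)x^6 - 166x^5 - (1235/3)x^4 - (1703/3)x^3 - 438x^2 - (532/3)x - 91/3
E_{1/2} E_{1} (M_x + θ) f = -(7/3)x^7 - (83/2)x^6 - (1113/4)x^5 - (7695/8)x^4 - (30311/16)x^3 - (68713/32)x^2 - (83539/64)x - 42357/128
θ E_{1/2} E_{1} (M_x + θ) f = -(49/3)x^7 - 249x^6 - (5565/4)x^5 - (7695/2)x^4 - (90933/16)x^3 - (68713/16)x^2 - (83539/64)x
E_{1} (θ E_{1/2} E_{1}) (M_x + θ) f = -(49/3)x^7 - (1090/3)x^6 - (12913/4)x^5 - (181325/12)x^4 - (1945799/48)x^3 - 62420x^2 - (9772597/192)x - 3223153/192
E_{1/2} E_{1} (θ E_{1/2} E_{1}) (M_x + θ) f = -(49/3)x^7 - (841/2)x^6 - 4404x^5 - 24615x^4 - 79773x^3 - (300557/2)x^2 - 152356x - 63960
θ E_{1/2} E_{1} (θ E_{1/2} E_{1}) (M_x + θ) f = -(343/3)x^7 - 2523x^6 - 22020x^5 - 98460x^4 - 239319x^3 - 300557x^2 - 152356x

the result is g(x) = -(343/3)x^7 - 2523x^6 - 22020x^5 - 98460x^4 - 239319x^3 - 300557x^2 - 152356x


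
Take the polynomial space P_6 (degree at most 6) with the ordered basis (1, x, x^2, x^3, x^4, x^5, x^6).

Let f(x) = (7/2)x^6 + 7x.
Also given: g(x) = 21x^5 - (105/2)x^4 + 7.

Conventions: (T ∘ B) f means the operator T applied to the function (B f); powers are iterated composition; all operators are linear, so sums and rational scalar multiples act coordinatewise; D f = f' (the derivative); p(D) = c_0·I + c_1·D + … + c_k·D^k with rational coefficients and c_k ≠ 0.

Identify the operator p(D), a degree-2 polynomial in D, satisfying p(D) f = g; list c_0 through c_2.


D^0 f = (7/2)x^6 + 7x
D^1 f = 21x^5 + 7
D^2 f = 105x^4
matching coefficients of g against c_0 f + c_1 Df + … from the top degree down determines the c_i
solution: c_0 = 0, c_1 = 1, c_2 = -1/2

p(D) = D − (1/2)·D^2, i.e. c_0 = 0, c_1 = 1, c_2 = -1/2


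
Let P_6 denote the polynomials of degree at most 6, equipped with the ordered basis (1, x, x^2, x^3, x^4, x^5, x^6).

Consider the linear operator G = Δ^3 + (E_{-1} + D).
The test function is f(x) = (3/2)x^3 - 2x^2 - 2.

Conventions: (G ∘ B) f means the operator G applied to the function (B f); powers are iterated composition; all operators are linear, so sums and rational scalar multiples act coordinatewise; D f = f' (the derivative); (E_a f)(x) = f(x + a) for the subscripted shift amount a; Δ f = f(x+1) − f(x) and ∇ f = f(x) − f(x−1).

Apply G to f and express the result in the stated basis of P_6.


Δ f = (9/2)x^2 + (1/2)x - 1/2
Δ Δ f = 9x + 5
Δ Δ Δ f = 9
E_{-1} f = (3/2)x^3 - (13/2)x^2 + (17/2)x - 11/2
D f = (9/2)x^2 - 4x
(E_{-1} + D) f = (3/2)x^3 - 2x^2 + (9/2)x - 11/2
(Δ^3 + (E_{-1} + D)) f = (3/2)x^3 - 2x^2 + (9/2)x + 7/2

the result is g(x) = (3/2)x^3 - 2x^2 + (9/2)x + 7/2


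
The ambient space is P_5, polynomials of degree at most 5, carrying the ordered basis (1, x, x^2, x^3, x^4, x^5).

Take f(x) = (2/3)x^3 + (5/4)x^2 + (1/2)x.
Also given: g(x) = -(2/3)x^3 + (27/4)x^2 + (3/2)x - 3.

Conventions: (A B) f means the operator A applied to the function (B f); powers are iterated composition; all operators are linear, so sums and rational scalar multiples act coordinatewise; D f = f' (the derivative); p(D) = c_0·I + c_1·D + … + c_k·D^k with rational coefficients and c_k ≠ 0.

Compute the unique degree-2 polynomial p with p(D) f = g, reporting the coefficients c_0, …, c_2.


D^0 f = (2/3)x^3 + (5/4)x^2 + (1/2)x
D^1 f = 2x^2 + (5/2)x + 1/2
D^2 f = 4x + 5/2
matching coefficients of g against c_0 f + c_1 Df + … from the top degree down determines the c_i
solution: c_0 = -1, c_1 = 4, c_2 = -2

p(D) = -I + 4·D − 2·D^2, i.e. c_0 = -1, c_1 = 4, c_2 = -2


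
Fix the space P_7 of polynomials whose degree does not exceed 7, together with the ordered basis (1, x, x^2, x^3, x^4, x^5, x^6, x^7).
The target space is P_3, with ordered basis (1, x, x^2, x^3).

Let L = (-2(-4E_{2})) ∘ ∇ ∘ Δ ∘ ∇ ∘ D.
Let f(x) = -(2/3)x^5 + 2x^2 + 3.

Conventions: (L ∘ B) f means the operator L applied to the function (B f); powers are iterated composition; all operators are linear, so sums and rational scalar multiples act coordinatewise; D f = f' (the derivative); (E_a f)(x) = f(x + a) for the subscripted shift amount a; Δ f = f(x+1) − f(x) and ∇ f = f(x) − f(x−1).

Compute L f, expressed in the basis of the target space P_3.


D f = -(10/3)x^4 + 4x
∇ D f = -(40/3)x^3 + 20x^2 - (40/3)x + 22/3
Δ ∇ D f = -40x^2 - 20/3
∇ Δ ∇ D f = -80x + 40
E_{2} (∇ ∘ Δ ∘ ∇ ∘ D) f = -80x - 120
(-4E_{2}) (∇ ∘ Δ ∘ ∇ ∘ D) f = 320x + 480
(-2(-4E_{2})) (∇ ∘ Δ ∘ ∇ ∘ D) f = -640x - 960

the result is g(x) = -640x - 960


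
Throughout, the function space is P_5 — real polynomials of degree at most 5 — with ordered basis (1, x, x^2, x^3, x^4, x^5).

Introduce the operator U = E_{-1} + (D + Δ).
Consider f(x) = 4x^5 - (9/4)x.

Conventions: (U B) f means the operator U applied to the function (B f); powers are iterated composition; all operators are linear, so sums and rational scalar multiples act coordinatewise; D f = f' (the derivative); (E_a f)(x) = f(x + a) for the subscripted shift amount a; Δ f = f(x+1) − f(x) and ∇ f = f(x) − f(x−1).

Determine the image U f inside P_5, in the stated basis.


the result is g(x) = 4x^5 + 20x^4 + 80x^3 + (151/4)x - 9/4

E_{-1} f = 4x^5 - 20x^4 + 40x^3 - 40x^2 + (71/4)x - 7/4
D f = 20x^4 - 9/4
Δ f = 20x^4 + 40x^3 + 40x^2 + 20x + 7/4
(D + Δ) f = 40x^4 + 40x^3 + 40x^2 + 20x - 1/2
(E_{-1} + (D + Δ)) f = 4x^5 + 20x^4 + 80x^3 + (151/4)x - 9/4


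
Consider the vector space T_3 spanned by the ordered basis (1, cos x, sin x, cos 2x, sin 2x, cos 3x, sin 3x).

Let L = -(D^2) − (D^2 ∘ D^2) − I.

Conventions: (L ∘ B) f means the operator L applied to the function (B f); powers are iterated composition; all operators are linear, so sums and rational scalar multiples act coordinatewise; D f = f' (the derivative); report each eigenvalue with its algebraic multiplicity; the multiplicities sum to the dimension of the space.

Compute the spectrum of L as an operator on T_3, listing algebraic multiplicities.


image of 1: -1
image of cos x: -cos x
image of sin x: -sin x
image of cos 2x: -13cos 2x
image of sin 2x: -13sin 2x
image of cos 3x: -73cos 3x
image of sin 3x: -73sin 3x
the matrix is diagonal; its diagonal is (-1, -1, -1, -13, -13, -73, -73)
for a triangular matrix the eigenvalues are the diagonal entries, with algebraic multiplicity their repetition count

λ = -73 (multiplicity 2), λ = -13 (multiplicity 2), λ = -1 (multiplicity 3)


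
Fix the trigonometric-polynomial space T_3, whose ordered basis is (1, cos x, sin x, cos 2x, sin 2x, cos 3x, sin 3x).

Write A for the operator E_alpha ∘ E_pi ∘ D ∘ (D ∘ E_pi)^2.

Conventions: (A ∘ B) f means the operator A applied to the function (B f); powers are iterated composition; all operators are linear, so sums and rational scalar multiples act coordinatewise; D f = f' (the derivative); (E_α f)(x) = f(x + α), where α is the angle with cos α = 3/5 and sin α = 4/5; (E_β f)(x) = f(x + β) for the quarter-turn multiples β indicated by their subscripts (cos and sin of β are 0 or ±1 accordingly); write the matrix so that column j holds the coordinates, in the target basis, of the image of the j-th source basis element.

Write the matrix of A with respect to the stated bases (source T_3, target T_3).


the matrix is [[0, 0, 0, 0, 0, 0, 0]; [0, -4/5, 3/5, 0, 0, 0, 0]; [0, -3/5, -4/5, 0, 0, 0, 0]; [0, 0, 0, 192/25, 56/25, 0, 0]; [0, 0, 0, -56/25, 192/25, 0, 0]; [0, 0, 0, 0, 0, -1188/125, -3159/125]; [0, 0, 0, 0, 0, 3159/125, -1188/125]] (rows listed top to bottom)

image of 1: 0
image of cos x: -(4/5)cos x - (3/5)sin x
image of sin x: (3/5)cos x - (4/5)sin x
image of cos 2x: (192/25)cos 2x - (56/25)sin 2x
image of sin 2x: (56/25)cos 2x + (192/25)sin 2x
image of cos 3x: -(1188/125)cos 3x + (3159/125)sin 3x
image of sin 3x: -(3159/125)cos 3x - (1188/125)sin 3x
each image's coordinates form column j of the matrix


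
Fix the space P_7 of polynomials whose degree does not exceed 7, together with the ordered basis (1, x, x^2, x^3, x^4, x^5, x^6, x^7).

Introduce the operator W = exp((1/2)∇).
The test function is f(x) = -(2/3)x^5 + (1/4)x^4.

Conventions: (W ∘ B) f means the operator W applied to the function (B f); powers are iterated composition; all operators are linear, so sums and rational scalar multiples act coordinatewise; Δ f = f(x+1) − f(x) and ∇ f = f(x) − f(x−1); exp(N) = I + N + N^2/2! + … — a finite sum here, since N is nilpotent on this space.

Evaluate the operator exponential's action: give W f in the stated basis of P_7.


g(x) = -(2/3)x^5 - (17/12)x^4 + (13/6)x^3 + (11/24)x^2 - 2x + 119/192

order-1 term: -(5/3)x^4 + (23/6)x^3 - (49/12)x^2 + (13/6)x - 11/24
order-2 term: -(5/3)x^3 + (43/8)x^2 - (79/12)x + 47/16
order-3 term: -(5/6)x^2 + (21/8)x - 109/48
order-4 term: -(5/24)x + 83/192
order-5 term: -1/48
the series for exp((1/2)∇) f terminates at order 5
exp((1/2)∇) f = -(2/3)x^5 - (17/12)x^4 + (13/6)x^3 + (11/24)x^2 - 2x + 119/192


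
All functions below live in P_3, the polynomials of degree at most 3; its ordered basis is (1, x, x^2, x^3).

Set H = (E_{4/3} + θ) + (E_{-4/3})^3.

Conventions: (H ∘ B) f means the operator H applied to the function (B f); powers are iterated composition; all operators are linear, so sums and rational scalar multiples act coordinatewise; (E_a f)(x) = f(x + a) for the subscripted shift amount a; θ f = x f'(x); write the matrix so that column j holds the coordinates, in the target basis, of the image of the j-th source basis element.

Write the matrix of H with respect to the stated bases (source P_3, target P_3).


the matrix is [[2, -8/3, 160/9, -1664/27]; [0, 3, -16/3, 160/3]; [0, 0, 4, -8]; [0, 0, 0, 5]] (rows listed top to bottom)

image of 1: 2
image of x: 3x - 8/3
image of x^2: 4x^2 - (16/3)x + 160/9
image of x^3: 5x^3 - 8x^2 + (160/3)x - 1664/27
each image's coordinates form column j of the matrix


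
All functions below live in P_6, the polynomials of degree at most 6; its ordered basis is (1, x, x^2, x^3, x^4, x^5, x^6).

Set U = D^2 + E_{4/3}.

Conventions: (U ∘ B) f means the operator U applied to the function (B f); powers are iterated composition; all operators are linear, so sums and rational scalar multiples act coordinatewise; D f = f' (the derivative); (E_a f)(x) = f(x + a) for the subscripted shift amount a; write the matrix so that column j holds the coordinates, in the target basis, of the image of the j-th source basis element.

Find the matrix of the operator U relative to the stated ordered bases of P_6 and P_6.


the matrix is [[1, 4/3, 34/9, 64/27, 256/81, 1024/243, 4096/729]; [0, 1, 8/3, 34/3, 256/27, 1280/81, 2048/81]; [0, 0, 1, 4, 68/3, 640/27, 1280/27]; [0, 0, 0, 1, 16/3, 340/9, 1280/27]; [0, 0, 0, 0, 1, 20/3, 170/3]; [0, 0, 0, 0, 0, 1, 8]; [0, 0, 0, 0, 0, 0, 1]] (rows listed top to bottom)

image of 1: 1
image of x: x + 4/3
image of x^2: x^2 + (8/3)x + 34/9
image of x^3: x^3 + 4x^2 + (34/3)x + 64/27
image of x^4: x^4 + (16/3)x^3 + (68/3)x^2 + (256/27)x + 256/81
image of x^5: x^5 + (20/3)x^4 + (340/9)x^3 + (640/27)x^2 + (1280/81)x + 1024/243
image of x^6: x^6 + 8x^5 + (170/3)x^4 + (1280/27)x^3 + (1280/27)x^2 + (2048/81)x + 4096/729
each image's coordinates form column j of the matrix


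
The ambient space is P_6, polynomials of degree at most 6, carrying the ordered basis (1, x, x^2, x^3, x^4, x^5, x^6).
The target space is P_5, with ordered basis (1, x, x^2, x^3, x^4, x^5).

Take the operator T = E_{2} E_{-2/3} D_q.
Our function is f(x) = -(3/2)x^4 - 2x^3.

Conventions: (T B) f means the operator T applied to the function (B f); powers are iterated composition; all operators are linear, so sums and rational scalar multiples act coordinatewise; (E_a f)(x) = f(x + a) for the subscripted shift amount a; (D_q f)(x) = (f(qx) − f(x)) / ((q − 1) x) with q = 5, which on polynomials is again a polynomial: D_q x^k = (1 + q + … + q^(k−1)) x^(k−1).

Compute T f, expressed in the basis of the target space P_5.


D_q f = -234x^3 - 62x^2
E_{-2/3} D_q f = -234x^3 + 406x^2 - (688/3)x + 376/9
E_{2} E_{-2/3} D_q f = -234x^3 - 998x^2 - (4240/3)x - 5984/9

the result is g(x) = -234x^3 - 998x^2 - (4240/3)x - 5984/9


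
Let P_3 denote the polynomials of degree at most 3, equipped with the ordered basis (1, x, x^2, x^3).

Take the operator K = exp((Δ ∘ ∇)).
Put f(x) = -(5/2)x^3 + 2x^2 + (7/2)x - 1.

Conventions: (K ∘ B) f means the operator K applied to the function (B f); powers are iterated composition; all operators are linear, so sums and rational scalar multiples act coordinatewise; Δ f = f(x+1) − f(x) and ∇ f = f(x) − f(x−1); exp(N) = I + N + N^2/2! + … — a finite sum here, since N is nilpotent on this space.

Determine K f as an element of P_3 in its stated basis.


order-1 term: -15x + 4
the series for exp((Δ ∘ ∇)) f terminates at order 1
exp((Δ ∘ ∇)) f = -(5/2)x^3 + 2x^2 - (23/2)x + 3

the result is g(x) = -(5/2)x^3 + 2x^2 - (23/2)x + 3


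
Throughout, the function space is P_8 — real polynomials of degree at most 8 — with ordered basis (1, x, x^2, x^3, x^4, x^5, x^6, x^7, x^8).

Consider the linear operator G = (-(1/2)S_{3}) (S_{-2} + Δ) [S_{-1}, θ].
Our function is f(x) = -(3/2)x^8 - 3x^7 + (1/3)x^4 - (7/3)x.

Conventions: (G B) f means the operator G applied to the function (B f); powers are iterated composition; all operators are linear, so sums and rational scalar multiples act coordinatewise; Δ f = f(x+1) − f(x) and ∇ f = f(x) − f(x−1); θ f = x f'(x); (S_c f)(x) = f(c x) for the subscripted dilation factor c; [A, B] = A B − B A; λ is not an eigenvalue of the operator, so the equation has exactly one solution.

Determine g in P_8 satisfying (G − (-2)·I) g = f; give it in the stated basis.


write g with unknown coordinates in the stated basis and equate coefficients in (G − (-2)·I) g = f
solving from the highest basis element down gives g = -(3/4)x^8 - (3/2)x^7 + (1/6)x^4 - (7/6)x
check: G g = 0
so G g − (-2)·g = -(3/2)x^8 - 3x^7 + (1/3)x^4 - (7/3)x = f ✓

the image equals g(x) = -(3/4)x^8 - (3/2)x^7 + (1/6)x^4 - (7/6)x


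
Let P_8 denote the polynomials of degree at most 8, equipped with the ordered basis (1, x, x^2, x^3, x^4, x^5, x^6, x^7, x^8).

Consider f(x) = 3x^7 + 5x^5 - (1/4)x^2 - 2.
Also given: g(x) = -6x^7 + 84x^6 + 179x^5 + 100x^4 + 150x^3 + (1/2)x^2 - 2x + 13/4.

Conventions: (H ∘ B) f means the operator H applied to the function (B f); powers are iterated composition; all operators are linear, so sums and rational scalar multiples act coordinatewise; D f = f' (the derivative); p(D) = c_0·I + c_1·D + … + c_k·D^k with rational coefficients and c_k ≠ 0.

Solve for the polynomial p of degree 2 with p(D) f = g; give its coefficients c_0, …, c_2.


D^0 f = 3x^7 + 5x^5 - (1/4)x^2 - 2
D^1 f = 21x^6 + 25x^4 - (1/2)x
D^2 f = 126x^5 + 100x^3 - 1/2
matching coefficients of g against c_0 f + c_1 Df + … from the top degree down determines the c_i
solution: c_0 = -2, c_1 = 4, c_2 = 3/2

c_0 = -2, c_1 = 4, c_2 = 3/2


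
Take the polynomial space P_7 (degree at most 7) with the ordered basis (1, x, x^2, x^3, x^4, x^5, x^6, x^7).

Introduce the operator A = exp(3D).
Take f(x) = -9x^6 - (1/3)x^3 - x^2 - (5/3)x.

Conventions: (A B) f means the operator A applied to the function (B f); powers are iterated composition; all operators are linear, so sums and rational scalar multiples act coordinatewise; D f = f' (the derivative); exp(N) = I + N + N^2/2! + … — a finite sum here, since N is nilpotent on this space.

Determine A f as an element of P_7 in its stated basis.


the result is g(x) = -9x^6 - 162x^5 - 1215x^4 - (14581/3)x^3 - 10939x^2 - (39416/3)x - 6584

order-1 term: -162x^5 - 3x^2 - 6x - 5
order-2 term: -1215x^4 - 9x - 9
order-3 term: -4860x^3 - 9
order-4 term: -10935x^2
order-5 term: -13122x
order-6 term: -6561
the series for exp(3D) f terminates at order 6
exp(3D) f = -9x^6 - 162x^5 - 1215x^4 - (14581/3)x^3 - 10939x^2 - (39416/3)x - 6584
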